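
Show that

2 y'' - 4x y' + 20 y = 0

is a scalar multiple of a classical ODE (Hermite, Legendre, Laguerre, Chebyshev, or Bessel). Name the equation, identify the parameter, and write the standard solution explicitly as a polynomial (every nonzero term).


All three coefficients share the factor 2; dividing through by 2 gives  y'' - 2x y' + 10 y = 0.
This matches the Hermite equation y'' - 2x y' + 2n y = 0 with 2n = 10, so n = 5; the polynomial solution is H_5(x).
With y = sum_k a_k x^k, matching x^k gives (k+2)(k+1) a_{k+2} = 2(k - n) a_k = 2(k - 5) a_k. The right side vanishes at k = 5, so the series with the parity of 5 terminates at degree 5.
Standard normalization: leading coefficient of H_n is 2^n, so a_5 = 2^5 = 32. Work downward with a_k = (k+1)(k+2) a_{k+2} / (2(k - n)):
  a_3 = (4)(5)(32) / (2(3 - 5)) = 640/(-4) = -160
  a_1 = (2)(3)(-160) / (2(1 - 5)) = -960/(-8) = 120
Hence H_5(x) = 32 x^5 - 160 x^3 + 120 x.

H_5(x); series = 32 x^5 - 160 x^3 + 120 x


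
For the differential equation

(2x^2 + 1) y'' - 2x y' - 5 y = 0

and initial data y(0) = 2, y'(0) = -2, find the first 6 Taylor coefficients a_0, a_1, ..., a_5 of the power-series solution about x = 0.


Ansatz: y(x) = sum_{n>=0} a_n x^n, so y'(x) = sum_{n>=1} n a_n x^(n-1) and y''(x) = sum_{n>=2} n(n-1) a_n x^(n-2).
Substitute into P(x) y'' + Q(x) y' + R(x) y = 0 with P(x) = 2x^2 + 1, Q(x) = -2x, R(x) = -5, and match powers of x.
Initial conditions: a_0 = 2, a_1 = -2.
Setting the coefficient of each power of x to zero and solving order by order (substituting the coefficients already found):
  x^0: 2 a_2 - 5 a_0 = 0  ->  2 a_2 = 5 a_0 = 10  ->  a_2 = 5
  x^1: 6 a_3 - 7 a_1 = 0  ->  6 a_3 = 7 a_1 = -14  ->  a_3 = -7/3
  x^2: 12 a_4 - 5 a_2 = 0  ->  12 a_4 = 5 a_2 = 25  ->  a_4 = 25/12
  x^3: 20 a_5 + a_3 = 0  ->  20 a_5 = -a_3 = 7/3  ->  a_5 = 7/60
Truncated series: y(x) = 2 - 2 x + 5 x^2 - (7/3) x^3 + (25/12) x^4 + (7/60) x^5 + O(x^6).

a_0 = 2; a_1 = -2; a_2 = 5; a_3 = -7/3; a_4 = 25/12; a_5 = 7/60


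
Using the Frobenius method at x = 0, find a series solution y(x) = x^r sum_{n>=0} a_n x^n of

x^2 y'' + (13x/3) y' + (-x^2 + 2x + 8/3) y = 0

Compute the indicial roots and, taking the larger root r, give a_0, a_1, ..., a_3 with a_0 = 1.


Write in Frobenius form y'' + (p(x)/x) y' + (q(x)/x^2) y = 0:
  p(x) = 13/3,  q(x) = -x^2 + 2x + 8/3.
Indicial equation: r(r-1) + (13/3) r + (8/3) = 0 -> roots r_1 = -4/3, r_2 = -2.
Take r = r_1 = -4/3. Let y(x) = x^r sum_{n>=0} a_n x^n with a_0 = 1.
Substitute y = x^r sum a_n x^n and match x^{r+n}. The recurrence is
  D(n) a_n + 2 a_{n-1} - 1 a_{n-2} = 0,  where D(n) = (r+n)(r+n-1) + (13/3)(r+n) + (8/3).
  a_n = [-2 a_{n-1} + 1 a_{n-2}] / D(n).
Since the indicial polynomial factors as (r - r_1)(r - r_2), D(n) = (r_1 + n - r_1)(r_1 + n - r_2) = n(n + 2/3).
Evaluating step by step (a_0 = 1):
  n = 1: D(1) = 1(1 + 2/3) = 5/3; numerator = -2(1) = -2; a_1 = (-2)/(5/3) = -6/5
  n = 2: D(2) = 2(2 + 2/3) = 16/3; numerator = -2(-6/5) + 1(1) = 17/5; a_2 = (17/5)/(16/3) = 51/80
  n = 3: D(3) = 3(3 + 2/3) = 11; numerator = -2(51/80) + 1(-6/5) = -99/40; a_3 = (-99/40)/(11) = -9/40

r = -4/3; a_0 = 1; a_1 = -6/5; a_2 = 51/80; a_3 = -9/40


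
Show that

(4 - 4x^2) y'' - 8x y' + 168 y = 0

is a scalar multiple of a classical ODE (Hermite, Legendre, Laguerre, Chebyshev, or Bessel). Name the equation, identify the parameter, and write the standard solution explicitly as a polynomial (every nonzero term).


All three coefficients share the factor 4; dividing through by 4 gives  (1 - x^2) y'' - 2x y' + 42 y = 0.
This matches the Legendre equation (1 - x^2) y'' - 2x y' + n(n+1) y = 0 (note the -2x y' term) with n(n+1) = 42, so n = 6; the polynomial solution is P_6(x).
With y = sum_k a_k x^k, matching x^k gives (k+2)(k+1) a_{k+2} = [k(k+1) - n(n+1)] a_k = (k - 6)(k + 7) a_k. The right side vanishes at k = 6, so the series with the parity of 6 terminates at degree 6.
Standard normalization (P_n(1) = 1): leading coefficient (2n)!/(2^n (n!)^2) = 479001600/(64*518400) = 231/16, so a_6 = 231/16. Work downward with a_k = (k+1)(k+2) a_{k+2} / ((k - 6)(k + 7)):
  a_4 = (5)(6)(231/16) / ((4 - 6)(4 + 7)) = (3465/8)/(-22) = -315/16
  a_2 = (3)(4)(-315/16) / ((2 - 6)(2 + 7)) = (-945/4)/(-36) = 105/16
  a_0 = (1)(2)(105/16) / ((0 - 6)(0 + 7)) = (105/8)/(-42) = -5/16
Hence P_6(x) = 231 x^6/16 - 315 x^4/16 + 105 x^2/16 - 5/16.

P_6(x); series = 231 x^6/16 - 315 x^4/16 + 105 x^2/16 - 5/16


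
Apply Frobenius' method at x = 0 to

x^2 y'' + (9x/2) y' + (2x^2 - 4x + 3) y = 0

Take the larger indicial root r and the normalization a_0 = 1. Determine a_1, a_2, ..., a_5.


Write in Frobenius form y'' + (p(x)/x) y' + (q(x)/x^2) y = 0:
  p(x) = 9/2,  q(x) = 2x^2 - 4x + 3.
Indicial equation: r(r-1) + (9/2) r + (3) = 0 -> roots r_1 = -3/2, r_2 = -2.
Take r = r_1 = -3/2. Let y(x) = x^r sum_{n>=0} a_n x^n with a_0 = 1.
Substitute y = x^r sum a_n x^n and match x^{r+n}. The recurrence is
  D(n) a_n - 4 a_{n-1} + 2 a_{n-2} = 0,  where D(n) = (r+n)(r+n-1) + (9/2)(r+n) + (3).
  a_n = [4 a_{n-1} - 2 a_{n-2}] / D(n).
Since the indicial polynomial factors as (r - r_1)(r - r_2), D(n) = (r_1 + n - r_1)(r_1 + n - r_2) = n(n + 1/2).
Evaluating step by step (a_0 = 1):
  n = 1: D(1) = 1(1 + 1/2) = 3/2; numerator = 4(1) = 4; a_1 = (4)/(3/2) = 8/3
  n = 2: D(2) = 2(2 + 1/2) = 5; numerator = 4(8/3) - 2(1) = 26/3; a_2 = (26/3)/(5) = 26/15
  n = 3: D(3) = 3(3 + 1/2) = 21/2; numerator = 4(26/15) - 2(8/3) = 8/5; a_3 = (8/5)/(21/2) = 16/105
  n = 4: D(4) = 4(4 + 1/2) = 18; numerator = 4(16/105) - 2(26/15) = -20/7; a_4 = (-20/7)/(18) = -10/63
  n = 5: D(5) = 5(5 + 1/2) = 55/2; numerator = 4(-10/63) - 2(16/105) = -296/315; a_5 = (-296/315)/(55/2) = -592/17325

r = -3/2; a_0 = 1; a_1 = 8/3; a_2 = 26/15; a_3 = 16/105; a_4 = -10/63; a_5 = -592/17325


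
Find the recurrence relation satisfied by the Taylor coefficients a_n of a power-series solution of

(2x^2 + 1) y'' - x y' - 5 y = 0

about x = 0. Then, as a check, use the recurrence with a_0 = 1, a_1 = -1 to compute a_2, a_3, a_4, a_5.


Substitute y = sum_n a_n x^n.
(1 + 2 x^2) y'' contributes (n+2)(n+1) a_{n+2} + 2 n(n-1) a_n at x^n.
-x y'(x) contributes -n a_n at x^n.
-5 y(x) contributes -5 a_n at x^n.
Matching x^n: (n+2)(n+1) a_{n+2} + (2 n(n-1) - n - 5) a_n = 0.
Thus a_{n+2} = (-2 n(n-1) + n + 5) / ((n+1)(n+2)) * a_n.

Check with a_0 = 1, a_1 = -1 (apply the recurrence for n = 0, 1, 2, 3): a_0 = 1, a_1 = -1, a_2 = 5/2, a_3 = -1, a_4 = 5/8, a_5 = 1/5.

a_(n+2) = (-2 n(n-1) + n + 5) / ((n+1)(n+2)) * a_n; check: a_0 = 1, a_1 = -1, a_2 = 5/2, a_3 = -1, a_4 = 5/8, a_5 = 1/5


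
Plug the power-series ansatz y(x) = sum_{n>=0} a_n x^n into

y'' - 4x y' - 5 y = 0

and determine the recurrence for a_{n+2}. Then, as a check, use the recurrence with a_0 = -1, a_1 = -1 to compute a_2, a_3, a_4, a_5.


Substitute y = sum_n a_n x^n.
y''(x) has coefficient (n+2)(n+1) a_{n+2} at x^n;
-4 x y'(x) has coefficient -4 n a_n at x^n (shift);
-5 y(x) has coefficient -5 a_n at x^n.
Matching x^n: (n+2)(n+1) a_{n+2} + (-4n - 5) a_n = 0.
Thus a_{n+2} = (4n + 5) / ((n+1)(n+2)) * a_n.

Check with a_0 = -1, a_1 = -1 (apply the recurrence for n = 0, 1, 2, 3): a_0 = -1, a_1 = -1, a_2 = -5/2, a_3 = -3/2, a_4 = -65/24, a_5 = -51/40.

a_(n+2) = (4n + 5) / ((n+1)(n+2)) * a_n; check: a_0 = -1, a_1 = -1, a_2 = -5/2, a_3 = -3/2, a_4 = -65/24, a_5 = -51/40


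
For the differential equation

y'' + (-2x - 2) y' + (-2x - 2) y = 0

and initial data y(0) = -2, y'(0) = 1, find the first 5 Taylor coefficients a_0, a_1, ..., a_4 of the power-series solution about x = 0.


Ansatz: y(x) = sum_{n>=0} a_n x^n, so y'(x) = sum_{n>=1} n a_n x^(n-1) and y''(x) = sum_{n>=2} n(n-1) a_n x^(n-2).
Substitute into P(x) y'' + Q(x) y' + R(x) y = 0 with P(x) = 1, Q(x) = -2x - 2, R(x) = -2x - 2, and match powers of x.
Initial conditions: a_0 = -2, a_1 = 1.
Setting the coefficient of each power of x to zero and solving order by order (substituting the coefficients already found):
  x^0: 2 a_2 - 2 a_1 - 2 a_0 = 0  ->  2 a_2 = 2 a_1 + 2 a_0 = -2  ->  a_2 = -1
  x^1: 6 a_3 - 4 a_2 - 4 a_1 - 2 a_0 = 0  ->  6 a_3 = 4 a_2 + 4 a_1 + 2 a_0 = -4  ->  a_3 = -2/3
  x^2: 12 a_4 - 6 a_3 - 6 a_2 - 2 a_1 = 0  ->  12 a_4 = 6 a_3 + 6 a_2 + 2 a_1 = -8  ->  a_4 = -2/3
Truncated series: y(x) = -2 + x - x^2 - (2/3) x^3 - (2/3) x^4 + O(x^5).

a_0 = -2; a_1 = 1; a_2 = -1; a_3 = -2/3; a_4 = -2/3


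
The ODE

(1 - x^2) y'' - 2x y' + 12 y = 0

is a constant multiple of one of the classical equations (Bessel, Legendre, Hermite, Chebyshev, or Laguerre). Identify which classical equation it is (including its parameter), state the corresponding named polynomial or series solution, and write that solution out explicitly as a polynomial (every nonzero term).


The equation is already in a standard form:  (1 - x^2) y'' - 2x y' + 12 y = 0.
This matches the Legendre equation (1 - x^2) y'' - 2x y' + n(n+1) y = 0 (note the -2x y' term) with n(n+1) = 12, so n = 3; the polynomial solution is P_3(x).
With y = sum_k a_k x^k, matching x^k gives (k+2)(k+1) a_{k+2} = [k(k+1) - n(n+1)] a_k = (k - 3)(k + 4) a_k. The right side vanishes at k = 3, so the series with the parity of 3 terminates at degree 3.
Standard normalization (P_n(1) = 1): leading coefficient (2n)!/(2^n (n!)^2) = 720/(8*36) = 5/2, so a_3 = 5/2. Work downward with a_k = (k+1)(k+2) a_{k+2} / ((k - 3)(k + 4)):
  a_1 = (2)(3)(5/2) / ((1 - 3)(1 + 4)) = 15/(-10) = -3/2
Hence P_3(x) = 5 x^3/2 - 3 x/2.

P_3(x); series = 5 x^3/2 - 3 x/2


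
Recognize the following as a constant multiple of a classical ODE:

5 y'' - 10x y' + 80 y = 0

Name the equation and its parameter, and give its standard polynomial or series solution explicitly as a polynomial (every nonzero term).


All three coefficients share the factor 5; dividing through by 5 gives  y'' - 2x y' + 16 y = 0.
This matches the Hermite equation y'' - 2x y' + 2n y = 0 with 2n = 16, so n = 8; the polynomial solution is H_8(x).
With y = sum_k a_k x^k, matching x^k gives (k+2)(k+1) a_{k+2} = 2(k - n) a_k = 2(k - 8) a_k. The right side vanishes at k = 8, so the series with the parity of 8 terminates at degree 8.
Standard normalization: leading coefficient of H_n is 2^n, so a_8 = 2^8 = 256. Work downward with a_k = (k+1)(k+2) a_{k+2} / (2(k - n)):
  a_6 = (7)(8)(256) / (2(6 - 8)) = 14336/(-4) = -3584
  a_4 = (5)(6)(-3584) / (2(4 - 8)) = -107520/(-8) = 13440
  a_2 = (3)(4)(13440) / (2(2 - 8)) = 161280/(-12) = -13440
  a_0 = (1)(2)(-13440) / (2(0 - 8)) = -26880/(-16) = 1680
Hence H_8(x) = 256 x^8 - 3584 x^6 + 13440 x^4 - 13440 x^2 + 1680.

H_8(x); series = 256 x^8 - 3584 x^6 + 13440 x^4 - 13440 x^2 + 1680


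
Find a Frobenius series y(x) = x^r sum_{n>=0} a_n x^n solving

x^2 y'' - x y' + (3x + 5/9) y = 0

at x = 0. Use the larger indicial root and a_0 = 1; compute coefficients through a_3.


Write in Frobenius form y'' + (p(x)/x) y' + (q(x)/x^2) y = 0:
  p(x) = -1,  q(x) = 3x + 5/9.
Indicial equation: r(r-1) + (-1) r + (5/9) = 0 -> roots r_1 = 5/3, r_2 = 1/3.
Take r = r_1 = 5/3. Let y(x) = x^r sum_{n>=0} a_n x^n with a_0 = 1.
Substitute y = x^r sum a_n x^n and match x^{r+n}. The recurrence is
  D(n) a_n + 3 a_{n-1} = 0,  where D(n) = (r+n)(r+n-1) + (-1)(r+n) + (5/9).
  a_n = -3 / D(n) * a_{n-1}.
Since the indicial polynomial factors as (r - r_1)(r - r_2), D(n) = (r_1 + n - r_1)(r_1 + n - r_2) = n(n + 4/3).
Evaluating step by step (a_0 = 1):
  n = 1: D(1) = 1(1 + 4/3) = 7/3; numerator = -3(1) = -3; a_1 = (-3)/(7/3) = -9/7
  n = 2: D(2) = 2(2 + 4/3) = 20/3; numerator = -3(-9/7) = 27/7; a_2 = (27/7)/(20/3) = 81/140
  n = 3: D(3) = 3(3 + 4/3) = 13; numerator = -3(81/140) = -243/140; a_3 = (-243/140)/(13) = -243/1820

r = 5/3; a_0 = 1; a_1 = -9/7; a_2 = 81/140; a_3 = -243/1820


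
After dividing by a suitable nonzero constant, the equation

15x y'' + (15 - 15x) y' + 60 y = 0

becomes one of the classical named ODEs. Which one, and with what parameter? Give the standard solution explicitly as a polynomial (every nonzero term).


All three coefficients share the factor 15; dividing through by 15 gives  x y'' + (1 - x) y' + 4 y = 0.
This matches the Laguerre equation x y'' + (1 - x) y' + n y = 0 with n = 4; the polynomial solution is L_4(x).
With y = sum_k a_k x^k, matching x^k gives (k+1)k a_{k+1} + (k+1) a_{k+1} - k a_k + n a_k = 0, i.e. (k+1)^2 a_{k+1} = (k - n) a_k = (k - 4) a_k. The right side vanishes at k = 4, so the series terminates at degree 4.
Standard normalization L_n(0) = 1 gives a_0 = 1. Work upward with a_{k+1} = (k - 4) a_k / (k+1)^2:
  a_1 = (0 - 4)(1) / 1^2 = -4/1 = -4
  a_2 = (1 - 4)(-4) / 2^2 = 12/4 = 3
  a_3 = (2 - 4)(3) / 3^2 = -6/9 = -2/3
  a_4 = (3 - 4)(-2/3) / 4^2 = (2/3)/16 = 1/24
Hence L_4(x) = x^4/24 - 2 x^3/3 + 3 x^2 - 4 x + 1.

L_4(x); series = x^4/24 - 2 x^3/3 + 3 x^2 - 4 x + 1


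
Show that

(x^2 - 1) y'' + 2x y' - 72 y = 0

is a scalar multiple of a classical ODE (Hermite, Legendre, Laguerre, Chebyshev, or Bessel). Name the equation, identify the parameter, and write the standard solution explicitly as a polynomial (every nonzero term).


All three coefficients share the factor -1; dividing through by -1 gives  (1 - x^2) y'' - 2x y' + 72 y = 0.
This matches the Legendre equation (1 - x^2) y'' - 2x y' + n(n+1) y = 0 (note the -2x y' term) with n(n+1) = 72, so n = 8; the polynomial solution is P_8(x).
With y = sum_k a_k x^k, matching x^k gives (k+2)(k+1) a_{k+2} = [k(k+1) - n(n+1)] a_k = (k - 8)(k + 9) a_k. The right side vanishes at k = 8, so the series with the parity of 8 terminates at degree 8.
Standard normalization (P_n(1) = 1): leading coefficient (2n)!/(2^n (n!)^2) = 20922789888000/(256*1625702400) = 6435/128, so a_8 = 6435/128. Work downward with a_k = (k+1)(k+2) a_{k+2} / ((k - 8)(k + 9)):
  a_6 = (7)(8)(6435/128) / ((6 - 8)(6 + 9)) = (45045/16)/(-30) = -3003/32
  a_4 = (5)(6)(-3003/32) / ((4 - 8)(4 + 9)) = (-45045/16)/(-52) = 3465/64
  a_2 = (3)(4)(3465/64) / ((2 - 8)(2 + 9)) = (10395/16)/(-66) = -315/32
  a_0 = (1)(2)(-315/32) / ((0 - 8)(0 + 9)) = (-315/16)/(-72) = 35/128
Hence P_8(x) = 6435 x^8/128 - 3003 x^6/32 + 3465 x^4/64 - 315 x^2/32 + 35/128.

P_8(x); series = 6435 x^8/128 - 3003 x^6/32 + 3465 x^4/64 - 315 x^2/32 + 35/128


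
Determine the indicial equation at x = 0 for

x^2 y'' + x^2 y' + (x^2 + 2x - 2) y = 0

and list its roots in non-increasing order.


Divide by x^2 to reach normal form y'' + P_1(x) y' + P_2(x) y = 0 with P_1(x) = 1 and P_2(x) = 1 + 2/x - 2/x^2.
x = 0 is a singular point because the y-coefficient 1 + 2/x - 2/x^2 has a pole at x = 0.
It is a regular singular point because x P_1(x) = p(x) = x and x^2 P_2(x) = q(x) = x^2 + 2x - 2 are polynomials, hence analytic at x = 0.
p(0) = 0,  q(0) = -2.
Indicial equation: r(r-1) + p(0) r + q(0) = 0, i.e. r^2 + (p(0) - 1) r + q(0) = 0, i.e. r^2 - 1 r - 2 = 0.
Discriminant: (-1)^2 - 4(-2) = 9, so r = (1 ± 3)/2.
Solving: r_1 = 2, r_2 = -1.

indicial: r^2 - 1 r - 2 = 0; roots r_1 = 2, r_2 = -1


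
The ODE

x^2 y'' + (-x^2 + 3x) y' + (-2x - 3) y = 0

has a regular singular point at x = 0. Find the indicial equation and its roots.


Divide by x^2 to reach normal form y'' + P_1(x) y' + P_2(x) y = 0 with P_1(x) = -1 + 3/x and P_2(x) = -2/x - 3/x^2.
x = 0 is a singular point because the y'-coefficient -1 + 3/x has a pole at x = 0 and the y-coefficient -2/x - 3/x^2 has a pole at x = 0.
It is a regular singular point because x P_1(x) = p(x) = 3 - x and x^2 P_2(x) = q(x) = -2x - 3 are polynomials, hence analytic at x = 0.
p(0) = 3,  q(0) = -3.
Indicial equation: r(r-1) + p(0) r + q(0) = 0, i.e. r^2 + (p(0) - 1) r + q(0) = 0, i.e. r^2 + 2 r - 3 = 0.
Discriminant: (2)^2 - 4(-3) = 16, so r = (-2 ± 4)/2.
Solving: r_1 = 1, r_2 = -3.

indicial: r^2 + 2 r - 3 = 0; roots r_1 = 1, r_2 = -3


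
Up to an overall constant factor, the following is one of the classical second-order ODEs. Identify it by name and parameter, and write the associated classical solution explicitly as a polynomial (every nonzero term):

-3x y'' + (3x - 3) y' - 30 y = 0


All three coefficients share the factor -3; dividing through by -3 gives  x y'' + (1 - x) y' + 10 y = 0.
This matches the Laguerre equation x y'' + (1 - x) y' + n y = 0 with n = 10; the polynomial solution is L_10(x).
With y = sum_k a_k x^k, matching x^k gives (k+1)k a_{k+1} + (k+1) a_{k+1} - k a_k + n a_k = 0, i.e. (k+1)^2 a_{k+1} = (k - n) a_k = (k - 10) a_k. The right side vanishes at k = 10, so the series terminates at degree 10.
Standard normalization L_n(0) = 1 gives a_0 = 1. Work upward with a_{k+1} = (k - 10) a_k / (k+1)^2:
  a_1 = (0 - 10)(1) / 1^2 = -10/1 = -10
  a_2 = (1 - 10)(-10) / 2^2 = 90/4 = 45/2
  a_3 = (2 - 10)(45/2) / 3^2 = -180/9 = -20
  a_4 = (3 - 10)(-20) / 4^2 = 140/16 = 35/4
  a_5 = (4 - 10)(35/4) / 5^2 = (-105/2)/25 = -21/10
  a_6 = (5 - 10)(-21/10) / 6^2 = (21/2)/36 = 7/24
  a_7 = (6 - 10)(7/24) / 7^2 = (-7/6)/49 = -1/42
  a_8 = (7 - 10)(-1/42) / 8^2 = (1/14)/64 = 1/896
  a_9 = (8 - 10)(1/896) / 9^2 = (-1/448)/81 = -1/36288
  a_10 = (9 - 10)(-1/36288) / 10^2 = (1/36288)/100 = 1/3628800
Hence L_10(x) = x^10/3628800 - x^9/36288 + x^8/896 - x^7/42 + 7 x^6/24 - 21 x^5/10 + 35 x^4/4 - 20 x^3 + 45 x^2/2 - 10 x + 1.

L_10(x); series = x^10/3628800 - x^9/36288 + x^8/896 - x^7/42 + 7 x^6/24 - 21 x^5/10 + 35 x^4/4 - 20 x^3 + 45 x^2/2 - 10 x + 1


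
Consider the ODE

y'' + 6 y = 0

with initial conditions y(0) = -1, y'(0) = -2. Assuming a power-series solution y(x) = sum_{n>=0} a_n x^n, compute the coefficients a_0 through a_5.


Ansatz: y(x) = sum_{n>=0} a_n x^n, so y'(x) = sum_{n>=1} n a_n x^(n-1) and y''(x) = sum_{n>=2} n(n-1) a_n x^(n-2).
Substitute into P(x) y'' + Q(x) y' + R(x) y = 0 with P(x) = 1, Q(x) = 0, R(x) = 6, and match powers of x.
Initial conditions: a_0 = -1, a_1 = -2.
Setting the coefficient of each power of x to zero and solving order by order (substituting the coefficients already found):
  x^0: 2 a_2 + 6 a_0 = 0  ->  2 a_2 = -6 a_0 = 6  ->  a_2 = 3
  x^1: 6 a_3 + 6 a_1 = 0  ->  6 a_3 = -6 a_1 = 12  ->  a_3 = 2
  x^2: 12 a_4 + 6 a_2 = 0  ->  12 a_4 = -6 a_2 = -18  ->  a_4 = -3/2
  x^3: 20 a_5 + 6 a_3 = 0  ->  20 a_5 = -6 a_3 = -12  ->  a_5 = -3/5
Truncated series: y(x) = -1 - 2 x + 3 x^2 + 2 x^3 - (3/2) x^4 - (3/5) x^5 + O(x^6).

a_0 = -1; a_1 = -2; a_2 = 3; a_3 = 2; a_4 = -3/2; a_5 = -3/5


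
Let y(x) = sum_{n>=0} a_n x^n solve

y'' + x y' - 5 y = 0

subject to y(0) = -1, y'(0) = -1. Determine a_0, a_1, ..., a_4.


Ansatz: y(x) = sum_{n>=0} a_n x^n, so y'(x) = sum_{n>=1} n a_n x^(n-1) and y''(x) = sum_{n>=2} n(n-1) a_n x^(n-2).
Substitute into P(x) y'' + Q(x) y' + R(x) y = 0 with P(x) = 1, Q(x) = x, R(x) = -5, and match powers of x.
Initial conditions: a_0 = -1, a_1 = -1.
Setting the coefficient of each power of x to zero and solving order by order (substituting the coefficients already found):
  x^0: 2 a_2 - 5 a_0 = 0  ->  2 a_2 = 5 a_0 = -5  ->  a_2 = -5/2
  x^1: 6 a_3 - 4 a_1 = 0  ->  6 a_3 = 4 a_1 = -4  ->  a_3 = -2/3
  x^2: 12 a_4 - 3 a_2 = 0  ->  12 a_4 = 3 a_2 = -15/2  ->  a_4 = -5/8
Truncated series: y(x) = -1 - x - (5/2) x^2 - (2/3) x^3 - (5/8) x^4 + O(x^5).

a_0 = -1; a_1 = -1; a_2 = -5/2; a_3 = -2/3; a_4 = -5/8


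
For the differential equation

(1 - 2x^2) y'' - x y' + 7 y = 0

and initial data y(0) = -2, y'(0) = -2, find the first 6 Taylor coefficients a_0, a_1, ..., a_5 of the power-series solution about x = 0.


Ansatz: y(x) = sum_{n>=0} a_n x^n, so y'(x) = sum_{n>=1} n a_n x^(n-1) and y''(x) = sum_{n>=2} n(n-1) a_n x^(n-2).
Substitute into P(x) y'' + Q(x) y' + R(x) y = 0 with P(x) = 1 - 2x^2, Q(x) = -x, R(x) = 7, and match powers of x.
Initial conditions: a_0 = -2, a_1 = -2.
Setting the coefficient of each power of x to zero and solving order by order (substituting the coefficients already found):
  x^0: 2 a_2 + 7 a_0 = 0  ->  2 a_2 = -7 a_0 = 14  ->  a_2 = 7
  x^1: 6 a_3 + 6 a_1 = 0  ->  6 a_3 = -6 a_1 = 12  ->  a_3 = 2
  x^2: 12 a_4 + a_2 = 0  ->  12 a_4 = -a_2 = -7  ->  a_4 = -7/12
  x^3: 20 a_5 - 8 a_3 = 0  ->  20 a_5 = 8 a_3 = 16  ->  a_5 = 4/5
Truncated series: y(x) = -2 - 2 x + 7 x^2 + 2 x^3 - (7/12) x^4 + (4/5) x^5 + O(x^6).

a_0 = -2; a_1 = -2; a_2 = 7; a_3 = 2; a_4 = -7/12; a_5 = 4/5


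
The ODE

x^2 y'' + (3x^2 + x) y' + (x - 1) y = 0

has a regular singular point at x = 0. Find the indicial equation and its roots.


Divide by x^2 to reach normal form y'' + P_1(x) y' + P_2(x) y = 0 with P_1(x) = 3 + 1/x and P_2(x) = 1/x - 1/x^2.
x = 0 is a singular point because the y'-coefficient 3 + 1/x has a pole at x = 0 and the y-coefficient 1/x - 1/x^2 has a pole at x = 0.
It is a regular singular point because x P_1(x) = p(x) = 3x + 1 and x^2 P_2(x) = q(x) = x - 1 are polynomials, hence analytic at x = 0.
p(0) = 1,  q(0) = -1.
Indicial equation: r(r-1) + p(0) r + q(0) = 0, i.e. r^2 + (p(0) - 1) r + q(0) = 0, i.e. r^2 - 1 = 0.
Discriminant: (0)^2 - 4(-1) = 4, so r = (0 ± 2)/2.
Solving: r_1 = 1, r_2 = -1.

indicial: r^2 - 1 = 0; roots r_1 = 1, r_2 = -1


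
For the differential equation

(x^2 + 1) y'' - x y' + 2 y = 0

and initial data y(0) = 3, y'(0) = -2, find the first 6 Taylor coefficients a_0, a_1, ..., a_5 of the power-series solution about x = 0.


Ansatz: y(x) = sum_{n>=0} a_n x^n, so y'(x) = sum_{n>=1} n a_n x^(n-1) and y''(x) = sum_{n>=2} n(n-1) a_n x^(n-2).
Substitute into P(x) y'' + Q(x) y' + R(x) y = 0 with P(x) = x^2 + 1, Q(x) = -x, R(x) = 2, and match powers of x.
Initial conditions: a_0 = 3, a_1 = -2.
Setting the coefficient of each power of x to zero and solving order by order (substituting the coefficients already found):
  x^0: 2 a_2 + 2 a_0 = 0  ->  2 a_2 = -2 a_0 = -6  ->  a_2 = -3
  x^1: 6 a_3 + a_1 = 0  ->  6 a_3 = -a_1 = 2  ->  a_3 = 1/3
  x^2: 12 a_4 + 2 a_2 = 0  ->  12 a_4 = -2 a_2 = 6  ->  a_4 = 1/2
  x^3: 20 a_5 + 5 a_3 = 0  ->  20 a_5 = -5 a_3 = -5/3  ->  a_5 = -1/12
Truncated series: y(x) = 3 - 2 x - 3 x^2 + (1/3) x^3 + (1/2) x^4 - (1/12) x^5 + O(x^6).

a_0 = 3; a_1 = -2; a_2 = -3; a_3 = 1/3; a_4 = 1/2; a_5 = -1/12


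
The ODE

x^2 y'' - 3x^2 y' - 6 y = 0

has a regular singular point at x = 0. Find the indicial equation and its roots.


Divide by x^2 to reach normal form y'' + P_1(x) y' + P_2(x) y = 0 with P_1(x) = -3 and P_2(x) = -6/x^2.
x = 0 is a singular point because the y-coefficient -6/x^2 has a pole at x = 0.
It is a regular singular point because x P_1(x) = p(x) = -3x and x^2 P_2(x) = q(x) = -6 are polynomials, hence analytic at x = 0.
p(0) = 0,  q(0) = -6.
Indicial equation: r(r-1) + p(0) r + q(0) = 0, i.e. r^2 + (p(0) - 1) r + q(0) = 0, i.e. r^2 - 1 r - 6 = 0.
Discriminant: (-1)^2 - 4(-6) = 25, so r = (1 ± 5)/2.
Solving: r_1 = 3, r_2 = -2.

indicial: r^2 - 1 r - 6 = 0; roots r_1 = 3, r_2 = -2


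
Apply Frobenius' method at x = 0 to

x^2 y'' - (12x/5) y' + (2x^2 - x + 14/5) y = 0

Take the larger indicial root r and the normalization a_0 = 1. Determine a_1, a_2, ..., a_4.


Write in Frobenius form y'' + (p(x)/x) y' + (q(x)/x^2) y = 0:
  p(x) = -12/5,  q(x) = 2x^2 - x + 14/5.
Indicial equation: r(r-1) + (-12/5) r + (14/5) = 0 -> roots r_1 = 2, r_2 = 7/5.
Take r = r_1 = 2. Let y(x) = x^r sum_{n>=0} a_n x^n with a_0 = 1.
Substitute y = x^r sum a_n x^n and match x^{r+n}. The recurrence is
  D(n) a_n - 1 a_{n-1} + 2 a_{n-2} = 0,  where D(n) = (r+n)(r+n-1) + (-12/5)(r+n) + (14/5).
  a_n = [1 a_{n-1} - 2 a_{n-2}] / D(n).
Since the indicial polynomial factors as (r - r_1)(r - r_2), D(n) = (r_1 + n - r_1)(r_1 + n - r_2) = n(n + 3/5).
Evaluating step by step (a_0 = 1):
  n = 1: D(1) = 1(1 + 3/5) = 8/5; numerator = 1(1) = 1; a_1 = (1)/(8/5) = 5/8
  n = 2: D(2) = 2(2 + 3/5) = 26/5; numerator = 1(5/8) - 2(1) = -11/8; a_2 = (-11/8)/(26/5) = -55/208
  n = 3: D(3) = 3(3 + 3/5) = 54/5; numerator = 1(-55/208) - 2(5/8) = -315/208; a_3 = (-315/208)/(54/5) = -175/1248
  n = 4: D(4) = 4(4 + 3/5) = 92/5; numerator = 1(-175/1248) - 2(-55/208) = 485/1248; a_4 = (485/1248)/(92/5) = 2425/114816

r = 2; a_0 = 1; a_1 = 5/8; a_2 = -55/208; a_3 = -175/1248; a_4 = 2425/114816


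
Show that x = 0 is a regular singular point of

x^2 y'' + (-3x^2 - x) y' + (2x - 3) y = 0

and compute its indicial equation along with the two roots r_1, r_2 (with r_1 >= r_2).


Divide by x^2 to reach normal form y'' + P_1(x) y' + P_2(x) y = 0 with P_1(x) = -3 - 1/x and P_2(x) = 2/x - 3/x^2.
x = 0 is a singular point because the y'-coefficient -3 - 1/x has a pole at x = 0 and the y-coefficient 2/x - 3/x^2 has a pole at x = 0.
It is a regular singular point because x P_1(x) = p(x) = -3x - 1 and x^2 P_2(x) = q(x) = 2x - 3 are polynomials, hence analytic at x = 0.
p(0) = -1,  q(0) = -3.
Indicial equation: r(r-1) + p(0) r + q(0) = 0, i.e. r^2 + (p(0) - 1) r + q(0) = 0, i.e. r^2 - 2 r - 3 = 0.
Discriminant: (-2)^2 - 4(-3) = 16, so r = (2 ± 4)/2.
Solving: r_1 = 3, r_2 = -1.

indicial: r^2 - 2 r - 3 = 0; roots r_1 = 3, r_2 = -1


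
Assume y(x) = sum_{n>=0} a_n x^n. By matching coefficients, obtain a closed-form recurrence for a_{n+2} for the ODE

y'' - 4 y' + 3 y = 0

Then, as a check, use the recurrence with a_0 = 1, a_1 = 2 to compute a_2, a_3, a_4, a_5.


Substitute y = sum_n a_n x^n.
y''(x) has coefficient (n+2)(n+1) a_{n+2} at x^n;
-4 y'(x) has coefficient -4 (n+1) a_{n+1} at x^n;
3 y(x) has coefficient 3 a_n at x^n.
Matching x^n: (n+2)(n+1) a_{n+2} - 4 (n+1) a_{n+1} + 3 a_n = 0.
Thus a_{n+2} = [4 (n+1) a_{n+1} - 3 a_n] / ((n+1)(n+2)).

Check with a_0 = 1, a_1 = 2 (apply the recurrence for n = 0, 1, 2, 3): a_0 = 1, a_1 = 2, a_2 = 5/2, a_3 = 7/3, a_4 = 41/24, a_5 = 61/60.

a_(n+2) = [4 (n+1) a_(n+1) - 3 a_n] / ((n+1)(n+2)); check: a_0 = 1, a_1 = 2, a_2 = 5/2, a_3 = 7/3, a_4 = 41/24, a_5 = 61/60


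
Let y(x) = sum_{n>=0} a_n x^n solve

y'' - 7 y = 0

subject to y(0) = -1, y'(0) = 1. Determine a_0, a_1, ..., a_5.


Ansatz: y(x) = sum_{n>=0} a_n x^n, so y'(x) = sum_{n>=1} n a_n x^(n-1) and y''(x) = sum_{n>=2} n(n-1) a_n x^(n-2).
Substitute into P(x) y'' + Q(x) y' + R(x) y = 0 with P(x) = 1, Q(x) = 0, R(x) = -7, and match powers of x.
Initial conditions: a_0 = -1, a_1 = 1.
Setting the coefficient of each power of x to zero and solving order by order (substituting the coefficients already found):
  x^0: 2 a_2 - 7 a_0 = 0  ->  2 a_2 = 7 a_0 = -7  ->  a_2 = -7/2
  x^1: 6 a_3 - 7 a_1 = 0  ->  6 a_3 = 7 a_1 = 7  ->  a_3 = 7/6
  x^2: 12 a_4 - 7 a_2 = 0  ->  12 a_4 = 7 a_2 = -49/2  ->  a_4 = -49/24
  x^3: 20 a_5 - 7 a_3 = 0  ->  20 a_5 = 7 a_3 = 49/6  ->  a_5 = 49/120
Truncated series: y(x) = -1 + x - (7/2) x^2 + (7/6) x^3 - (49/24) x^4 + (49/120) x^5 + O(x^6).

a_0 = -1; a_1 = 1; a_2 = -7/2; a_3 = 7/6; a_4 = -49/24; a_5 = 49/120


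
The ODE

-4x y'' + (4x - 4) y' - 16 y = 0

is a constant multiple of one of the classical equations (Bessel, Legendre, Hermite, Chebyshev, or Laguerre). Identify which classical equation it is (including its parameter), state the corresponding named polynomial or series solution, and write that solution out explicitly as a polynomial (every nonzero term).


All three coefficients share the factor -4; dividing through by -4 gives  x y'' + (1 - x) y' + 4 y = 0.
This matches the Laguerre equation x y'' + (1 - x) y' + n y = 0 with n = 4; the polynomial solution is L_4(x).
With y = sum_k a_k x^k, matching x^k gives (k+1)k a_{k+1} + (k+1) a_{k+1} - k a_k + n a_k = 0, i.e. (k+1)^2 a_{k+1} = (k - n) a_k = (k - 4) a_k. The right side vanishes at k = 4, so the series terminates at degree 4.
Standard normalization L_n(0) = 1 gives a_0 = 1. Work upward with a_{k+1} = (k - 4) a_k / (k+1)^2:
  a_1 = (0 - 4)(1) / 1^2 = -4/1 = -4
  a_2 = (1 - 4)(-4) / 2^2 = 12/4 = 3
  a_3 = (2 - 4)(3) / 3^2 = -6/9 = -2/3
  a_4 = (3 - 4)(-2/3) / 4^2 = (2/3)/16 = 1/24
Hence L_4(x) = x^4/24 - 2 x^3/3 + 3 x^2 - 4 x + 1.

L_4(x); series = x^4/24 - 2 x^3/3 + 3 x^2 - 4 x + 1


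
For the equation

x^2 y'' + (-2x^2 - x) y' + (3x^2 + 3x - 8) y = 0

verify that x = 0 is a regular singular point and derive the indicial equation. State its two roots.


Divide by x^2 to reach normal form y'' + P_1(x) y' + P_2(x) y = 0 with P_1(x) = -2 - 1/x and P_2(x) = 3 + 3/x - 8/x^2.
x = 0 is a singular point because the y'-coefficient -2 - 1/x has a pole at x = 0 and the y-coefficient 3 + 3/x - 8/x^2 has a pole at x = 0.
It is a regular singular point because x P_1(x) = p(x) = -2x - 1 and x^2 P_2(x) = q(x) = 3x^2 + 3x - 8 are polynomials, hence analytic at x = 0.
p(0) = -1,  q(0) = -8.
Indicial equation: r(r-1) + p(0) r + q(0) = 0, i.e. r^2 + (p(0) - 1) r + q(0) = 0, i.e. r^2 - 2 r - 8 = 0.
Discriminant: (-2)^2 - 4(-8) = 36, so r = (2 ± 6)/2.
Solving: r_1 = 4, r_2 = -2.

indicial: r^2 - 2 r - 8 = 0; roots r_1 = 4, r_2 = -2


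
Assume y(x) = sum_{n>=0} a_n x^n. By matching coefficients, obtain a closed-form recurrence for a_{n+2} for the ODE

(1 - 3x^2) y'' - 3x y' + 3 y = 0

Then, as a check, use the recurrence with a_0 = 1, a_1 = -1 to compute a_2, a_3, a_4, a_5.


Substitute y = sum_n a_n x^n.
(1 - 3 x^2) y'' contributes (n+2)(n+1) a_{n+2} - 3 n(n-1) a_n at x^n.
-3 x y'(x) contributes -3 n a_n at x^n.
3 y(x) contributes 3 a_n at x^n.
Matching x^n: (n+2)(n+1) a_{n+2} + (-3 n(n-1) - 3 n + 3) a_n = 0.
Thus a_{n+2} = (3 n(n-1) + 3 n - 3) / ((n+1)(n+2)) * a_n.

Check with a_0 = 1, a_1 = -1 (apply the recurrence for n = 0, 1, 2, 3): a_0 = 1, a_1 = -1, a_2 = -3/2, a_3 = 0, a_4 = -9/8, a_5 = 0.

a_(n+2) = (3 n(n-1) + 3 n - 3) / ((n+1)(n+2)) * a_n; check: a_0 = 1, a_1 = -1, a_2 = -3/2, a_3 = 0, a_4 = -9/8, a_5 = 0


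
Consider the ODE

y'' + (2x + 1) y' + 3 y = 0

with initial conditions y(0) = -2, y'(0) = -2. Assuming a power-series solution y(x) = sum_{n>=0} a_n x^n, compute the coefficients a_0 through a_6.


Ansatz: y(x) = sum_{n>=0} a_n x^n, so y'(x) = sum_{n>=1} n a_n x^(n-1) and y''(x) = sum_{n>=2} n(n-1) a_n x^(n-2).
Substitute into P(x) y'' + Q(x) y' + R(x) y = 0 with P(x) = 1, Q(x) = 2x + 1, R(x) = 3, and match powers of x.
Initial conditions: a_0 = -2, a_1 = -2.
Setting the coefficient of each power of x to zero and solving order by order (substituting the coefficients already found):
  x^0: 2 a_2 + a_1 + 3 a_0 = 0  ->  2 a_2 = -a_1 - 3 a_0 = 8  ->  a_2 = 4
  x^1: 6 a_3 + 2 a_2 + 5 a_1 = 0  ->  6 a_3 = -2 a_2 - 5 a_1 = 2  ->  a_3 = 1/3
  x^2: 12 a_4 + 3 a_3 + 7 a_2 = 0  ->  12 a_4 = -3 a_3 - 7 a_2 = -29  ->  a_4 = -29/12
  x^3: 20 a_5 + 4 a_4 + 9 a_3 = 0  ->  20 a_5 = -4 a_4 - 9 a_3 = 20/3  ->  a_5 = 1/3
  x^4: 30 a_6 + 5 a_5 + 11 a_4 = 0  ->  30 a_6 = -5 a_5 - 11 a_4 = 299/12  ->  a_6 = 299/360
Truncated series: y(x) = -2 - 2 x + 4 x^2 + (1/3) x^3 - (29/12) x^4 + (1/3) x^5 + (299/360) x^6 + O(x^7).

a_0 = -2; a_1 = -2; a_2 = 4; a_3 = 1/3; a_4 = -29/12; a_5 = 1/3; a_6 = 299/360


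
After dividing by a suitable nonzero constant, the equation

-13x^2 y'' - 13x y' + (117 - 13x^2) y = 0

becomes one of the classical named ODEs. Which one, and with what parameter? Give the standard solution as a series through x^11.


All three coefficients share the factor -13; dividing through by -13 gives  x^2 y'' + x y' + (x^2 - 9) y = 0.
This matches the Bessel equation x^2 y'' + x y' + (x^2 - nu^2) y = 0 with nu^2 = 9, so nu = 3; the solution bounded at x = 0 is J_3(x).
Frobenius at x = 0: indicial roots ±nu; for r = nu the recurrence k(k + 2nu) c_k = -c_{k-2} gives the standard series J_nu(x) = sum_{k>=0} (-1)^k / (k! (k+nu)!) (x/2)^(2k+nu). Evaluate the first 5 terms:
  k = 0: (-1)^0 / (0! * 3! * 2^3) x^3 = 1/(1*6*8) x^3 = (1/48) x^3
  k = 1: (-1)^1 / (1! * 4! * 2^5) x^5 = -1/(1*24*32) x^5 = (-1/768) x^5
  k = 2: (-1)^2 / (2! * 5! * 2^7) x^7 = 1/(2*120*128) x^7 = (1/30720) x^7
  k = 3: (-1)^3 / (3! * 6! * 2^9) x^9 = -1/(6*720*512) x^9 = (-1/2211840) x^9
  k = 4: (-1)^4 / (4! * 7! * 2^11) x^11 = 1/(24*5040*2048) x^11 = (1/247726080) x^11
Hence J_3(x) = x^11/247726080 - x^9/2211840 + x^7/30720 - x^5/768 + x^3/48 + ....

J_3(x); series = x^11/247726080 - x^9/2211840 + x^7/30720 - x^5/768 + x^3/48


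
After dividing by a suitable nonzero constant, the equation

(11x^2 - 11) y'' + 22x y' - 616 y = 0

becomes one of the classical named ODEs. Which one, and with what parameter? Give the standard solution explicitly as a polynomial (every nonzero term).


All three coefficients share the factor -11; dividing through by -11 gives  (1 - x^2) y'' - 2x y' + 56 y = 0.
This matches the Legendre equation (1 - x^2) y'' - 2x y' + n(n+1) y = 0 (note the -2x y' term) with n(n+1) = 56, so n = 7; the polynomial solution is P_7(x).
With y = sum_k a_k x^k, matching x^k gives (k+2)(k+1) a_{k+2} = [k(k+1) - n(n+1)] a_k = (k - 7)(k + 8) a_k. The right side vanishes at k = 7, so the series with the parity of 7 terminates at degree 7.
Standard normalization (P_n(1) = 1): leading coefficient (2n)!/(2^n (n!)^2) = 87178291200/(128*25401600) = 429/16, so a_7 = 429/16. Work downward with a_k = (k+1)(k+2) a_{k+2} / ((k - 7)(k + 8)):
  a_5 = (6)(7)(429/16) / ((5 - 7)(5 + 8)) = (9009/8)/(-26) = -693/16
  a_3 = (4)(5)(-693/16) / ((3 - 7)(3 + 8)) = (-3465/4)/(-44) = 315/16
  a_1 = (2)(3)(315/16) / ((1 - 7)(1 + 8)) = (945/8)/(-54) = -35/16
Hence P_7(x) = 429 x^7/16 - 693 x^5/16 + 315 x^3/16 - 35 x/16.

P_7(x); series = 429 x^7/16 - 693 x^5/16 + 315 x^3/16 - 35 x/16


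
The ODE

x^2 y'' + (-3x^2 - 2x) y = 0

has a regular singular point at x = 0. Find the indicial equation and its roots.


Divide by x^2 to reach normal form y'' + P_1(x) y' + P_2(x) y = 0 with P_1(x) = 0 and P_2(x) = -3 - 2/x.
x = 0 is a singular point because the y-coefficient -3 - 2/x has a pole at x = 0.
It is a regular singular point because x P_1(x) = p(x) = 0 and x^2 P_2(x) = q(x) = -3x^2 - 2x are polynomials, hence analytic at x = 0.
p(0) = 0,  q(0) = 0.
Indicial equation: r(r-1) + p(0) r + q(0) = 0, i.e. r^2 + (p(0) - 1) r + q(0) = 0, i.e. r^2 - 1 r = 0.
Discriminant: (-1)^2 - 4(0) = 1, so r = (1 ± 1)/2.
Solving: r_1 = 1, r_2 = 0.

indicial: r^2 - 1 r = 0; roots r_1 = 1, r_2 = 0


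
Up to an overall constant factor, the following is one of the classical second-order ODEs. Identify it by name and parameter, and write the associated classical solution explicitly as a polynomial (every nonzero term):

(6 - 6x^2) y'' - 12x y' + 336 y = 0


All three coefficients share the factor 6; dividing through by 6 gives  (1 - x^2) y'' - 2x y' + 56 y = 0.
This matches the Legendre equation (1 - x^2) y'' - 2x y' + n(n+1) y = 0 (note the -2x y' term) with n(n+1) = 56, so n = 7; the polynomial solution is P_7(x).
With y = sum_k a_k x^k, matching x^k gives (k+2)(k+1) a_{k+2} = [k(k+1) - n(n+1)] a_k = (k - 7)(k + 8) a_k. The right side vanishes at k = 7, so the series with the parity of 7 terminates at degree 7.
Standard normalization (P_n(1) = 1): leading coefficient (2n)!/(2^n (n!)^2) = 87178291200/(128*25401600) = 429/16, so a_7 = 429/16. Work downward with a_k = (k+1)(k+2) a_{k+2} / ((k - 7)(k + 8)):
  a_5 = (6)(7)(429/16) / ((5 - 7)(5 + 8)) = (9009/8)/(-26) = -693/16
  a_3 = (4)(5)(-693/16) / ((3 - 7)(3 + 8)) = (-3465/4)/(-44) = 315/16
  a_1 = (2)(3)(315/16) / ((1 - 7)(1 + 8)) = (945/8)/(-54) = -35/16
Hence P_7(x) = 429 x^7/16 - 693 x^5/16 + 315 x^3/16 - 35 x/16.

P_7(x); series = 429 x^7/16 - 693 x^5/16 + 315 x^3/16 - 35 x/16


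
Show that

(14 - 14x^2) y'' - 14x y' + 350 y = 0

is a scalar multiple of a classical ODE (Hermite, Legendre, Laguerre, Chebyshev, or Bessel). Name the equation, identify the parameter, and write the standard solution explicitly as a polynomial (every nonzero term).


All three coefficients share the factor 14; dividing through by 14 gives  (1 - x^2) y'' - x y' + 25 y = 0.
This matches the Chebyshev equation (1 - x^2) y'' - x y' + n^2 y = 0 (note the -x y' term, not -2x y') with n^2 = 25, so n = 5; the polynomial solution is T_5(x).
With y = sum_k a_k x^k, matching x^k gives (k+2)(k+1) a_{k+2} = (k^2 - n^2) a_k = (k - 5)(k + 5) a_k. The right side vanishes at k = 5, so the series with the parity of 5 terminates at degree 5.
Standard normalization: leading coefficient of T_n is 2^(n-1), so a_5 = 2^4 = 16. Work downward with a_k = (k+1)(k+2) a_{k+2} / ((k - 5)(k + 5)):
  a_3 = (4)(5)(16) / ((3 - 5)(3 + 5)) = 320/(-16) = -20
  a_1 = (2)(3)(-20) / ((1 - 5)(1 + 5)) = -120/(-24) = 5
Hence T_5(x) = 16 x^5 - 20 x^3 + 5 x.

T_5(x); series = 16 x^5 - 20 x^3 + 5 x


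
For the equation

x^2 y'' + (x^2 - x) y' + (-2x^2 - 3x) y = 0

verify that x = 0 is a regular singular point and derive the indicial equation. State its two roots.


Divide by x^2 to reach normal form y'' + P_1(x) y' + P_2(x) y = 0 with P_1(x) = 1 - 1/x and P_2(x) = -2 - 3/x.
x = 0 is a singular point because the y'-coefficient 1 - 1/x has a pole at x = 0 and the y-coefficient -2 - 3/x has a pole at x = 0.
It is a regular singular point because x P_1(x) = p(x) = x - 1 and x^2 P_2(x) = q(x) = -2x^2 - 3x are polynomials, hence analytic at x = 0.
p(0) = -1,  q(0) = 0.
Indicial equation: r(r-1) + p(0) r + q(0) = 0, i.e. r^2 + (p(0) - 1) r + q(0) = 0, i.e. r^2 - 2 r = 0.
Discriminant: (-2)^2 - 4(0) = 4, so r = (2 ± 2)/2.
Solving: r_1 = 2, r_2 = 0.

indicial: r^2 - 2 r = 0; roots r_1 = 2, r_2 = 0


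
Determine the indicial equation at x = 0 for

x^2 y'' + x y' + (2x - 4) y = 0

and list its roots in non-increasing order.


Divide by x^2 to reach normal form y'' + P_1(x) y' + P_2(x) y = 0 with P_1(x) = 1/x and P_2(x) = 2/x - 4/x^2.
x = 0 is a singular point because the y'-coefficient 1/x has a pole at x = 0 and the y-coefficient 2/x - 4/x^2 has a pole at x = 0.
It is a regular singular point because x P_1(x) = p(x) = 1 and x^2 P_2(x) = q(x) = 2x - 4 are polynomials, hence analytic at x = 0.
p(0) = 1,  q(0) = -4.
Indicial equation: r(r-1) + p(0) r + q(0) = 0, i.e. r^2 + (p(0) - 1) r + q(0) = 0, i.e. r^2 - 4 = 0.
Discriminant: (0)^2 - 4(-4) = 16, so r = (0 ± 4)/2.
Solving: r_1 = 2, r_2 = -2.

indicial: r^2 - 4 = 0; roots r_1 = 2, r_2 = -2


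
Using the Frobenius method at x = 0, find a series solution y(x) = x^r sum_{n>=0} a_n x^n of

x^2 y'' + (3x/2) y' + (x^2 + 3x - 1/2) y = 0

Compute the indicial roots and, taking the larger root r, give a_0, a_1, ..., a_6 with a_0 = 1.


Write in Frobenius form y'' + (p(x)/x) y' + (q(x)/x^2) y = 0:
  p(x) = 3/2,  q(x) = x^2 + 3x - 1/2.
Indicial equation: r(r-1) + (3/2) r + (-1/2) = 0 -> roots r_1 = 1/2, r_2 = -1.
Take r = r_1 = 1/2. Let y(x) = x^r sum_{n>=0} a_n x^n with a_0 = 1.
Substitute y = x^r sum a_n x^n and match x^{r+n}. The recurrence is
  D(n) a_n + 3 a_{n-1} + 1 a_{n-2} = 0,  where D(n) = (r+n)(r+n-1) + (3/2)(r+n) + (-1/2).
  a_n = [-3 a_{n-1} - 1 a_{n-2}] / D(n).
Since the indicial polynomial factors as (r - r_1)(r - r_2), D(n) = (r_1 + n - r_1)(r_1 + n - r_2) = n(n + 3/2).
Evaluating step by step (a_0 = 1):
  n = 1: D(1) = 1(1 + 3/2) = 5/2; numerator = -3(1) = -3; a_1 = (-3)/(5/2) = -6/5
  n = 2: D(2) = 2(2 + 3/2) = 7; numerator = -3(-6/5) - 1(1) = 13/5; a_2 = (13/5)/(7) = 13/35
  n = 3: D(3) = 3(3 + 3/2) = 27/2; numerator = -3(13/35) - 1(-6/5) = 3/35; a_3 = (3/35)/(27/2) = 2/315
  n = 4: D(4) = 4(4 + 3/2) = 22; numerator = -3(2/315) - 1(13/35) = -41/105; a_4 = (-41/105)/(22) = -41/2310
  n = 5: D(5) = 5(5 + 3/2) = 65/2; numerator = -3(-41/2310) - 1(2/315) = 65/1386; a_5 = (65/1386)/(65/2) = 1/693
  n = 6: D(6) = 6(6 + 3/2) = 45; numerator = -3(1/693) - 1(-41/2310) = 31/2310; a_6 = (31/2310)/(45) = 31/103950

r = 1/2; a_0 = 1; a_1 = -6/5; a_2 = 13/35; a_3 = 2/315; a_4 = -41/2310; a_5 = 1/693; a_6 = 31/103950


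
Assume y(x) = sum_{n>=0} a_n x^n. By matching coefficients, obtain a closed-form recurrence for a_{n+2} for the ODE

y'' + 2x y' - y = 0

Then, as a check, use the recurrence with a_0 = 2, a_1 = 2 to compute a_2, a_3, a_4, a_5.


Substitute y = sum_n a_n x^n.
y''(x) has coefficient (n+2)(n+1) a_{n+2} at x^n;
2 x y'(x) has coefficient 2 n a_n at x^n (shift);
-y(x) has coefficient -1 a_n at x^n.
Matching x^n: (n+2)(n+1) a_{n+2} + (2n - 1) a_n = 0.
Thus a_{n+2} = (-2n + 1) / ((n+1)(n+2)) * a_n.

Check with a_0 = 2, a_1 = 2 (apply the recurrence for n = 0, 1, 2, 3): a_0 = 2, a_1 = 2, a_2 = 1, a_3 = -1/3, a_4 = -1/4, a_5 = 1/12.

a_(n+2) = (-2n + 1) / ((n+1)(n+2)) * a_n; check: a_0 = 2, a_1 = 2, a_2 = 1, a_3 = -1/3, a_4 = -1/4, a_5 = 1/12


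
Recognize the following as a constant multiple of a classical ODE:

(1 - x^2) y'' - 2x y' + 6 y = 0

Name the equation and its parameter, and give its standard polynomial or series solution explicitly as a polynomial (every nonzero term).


The equation is already in a standard form:  (1 - x^2) y'' - 2x y' + 6 y = 0.
This matches the Legendre equation (1 - x^2) y'' - 2x y' + n(n+1) y = 0 (note the -2x y' term) with n(n+1) = 6, so n = 2; the polynomial solution is P_2(x).
With y = sum_k a_k x^k, matching x^k gives (k+2)(k+1) a_{k+2} = [k(k+1) - n(n+1)] a_k = (k - 2)(k + 3) a_k. The right side vanishes at k = 2, so the series with the parity of 2 terminates at degree 2.
Standard normalization (P_n(1) = 1): leading coefficient (2n)!/(2^n (n!)^2) = 24/(4*4) = 3/2, so a_2 = 3/2. Work downward with a_k = (k+1)(k+2) a_{k+2} / ((k - 2)(k + 3)):
  a_0 = (1)(2)(3/2) / ((0 - 2)(0 + 3)) = 3/(-6) = -1/2
Hence P_2(x) = 3 x^2/2 - 1/2.

P_2(x); series = 3 x^2/2 - 1/2
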